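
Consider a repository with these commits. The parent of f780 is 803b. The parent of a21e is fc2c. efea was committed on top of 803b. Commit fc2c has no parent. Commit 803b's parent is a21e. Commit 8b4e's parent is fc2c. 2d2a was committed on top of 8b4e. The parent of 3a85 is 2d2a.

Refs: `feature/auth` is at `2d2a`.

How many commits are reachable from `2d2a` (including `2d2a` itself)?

Walking parent pointers from 2d2a: reachable set = {2d2a, 8b4e, fc2c}.
That is 3 commits.

3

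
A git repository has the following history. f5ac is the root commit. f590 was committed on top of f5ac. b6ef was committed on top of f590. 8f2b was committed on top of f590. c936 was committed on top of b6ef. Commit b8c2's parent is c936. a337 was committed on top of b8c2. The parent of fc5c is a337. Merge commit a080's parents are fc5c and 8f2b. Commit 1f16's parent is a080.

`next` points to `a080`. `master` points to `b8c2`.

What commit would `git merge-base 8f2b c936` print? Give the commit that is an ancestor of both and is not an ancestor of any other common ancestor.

Ancestors of 8f2b: {8f2b, f590, f5ac}.
Ancestors of c936: {b6ef, c936, f590, f5ac}.
Common ancestors: {f590, f5ac}.
Among these, f590 is not an ancestor of any other common ancestor — it is the merge base.

f590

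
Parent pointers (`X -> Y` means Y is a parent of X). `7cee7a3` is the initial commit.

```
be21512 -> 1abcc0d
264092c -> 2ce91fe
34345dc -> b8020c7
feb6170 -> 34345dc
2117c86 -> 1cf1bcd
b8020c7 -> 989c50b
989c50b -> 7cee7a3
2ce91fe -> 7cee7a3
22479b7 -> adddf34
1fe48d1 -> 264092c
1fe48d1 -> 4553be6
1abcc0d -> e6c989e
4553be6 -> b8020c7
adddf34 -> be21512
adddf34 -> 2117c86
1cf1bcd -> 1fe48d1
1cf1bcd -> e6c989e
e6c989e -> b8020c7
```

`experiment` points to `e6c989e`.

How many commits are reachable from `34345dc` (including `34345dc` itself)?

4

Walking parent pointers from 34345dc: reachable set = {34345dc, 7cee7a3, 989c50b, b8020c7}.
That is 4 commits.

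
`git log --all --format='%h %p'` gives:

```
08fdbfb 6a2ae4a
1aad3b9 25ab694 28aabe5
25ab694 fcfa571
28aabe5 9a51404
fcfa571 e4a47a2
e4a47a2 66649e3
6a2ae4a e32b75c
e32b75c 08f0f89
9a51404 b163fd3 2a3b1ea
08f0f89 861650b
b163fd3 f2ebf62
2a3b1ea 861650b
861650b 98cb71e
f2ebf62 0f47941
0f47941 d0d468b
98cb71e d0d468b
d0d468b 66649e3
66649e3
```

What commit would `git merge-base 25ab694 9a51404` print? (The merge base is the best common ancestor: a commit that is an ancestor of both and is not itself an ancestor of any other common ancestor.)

Ancestors of 25ab694: {25ab694, 66649e3, e4a47a2, fcfa571}.
Ancestors of 9a51404: {0f47941, 2a3b1ea, 66649e3, 861650b, 98cb71e, 9a51404, b163fd3, d0d468b, f2ebf62}.
Common ancestors: {66649e3}.
The only common ancestor is 66649e3, so it is the merge base.

66649e3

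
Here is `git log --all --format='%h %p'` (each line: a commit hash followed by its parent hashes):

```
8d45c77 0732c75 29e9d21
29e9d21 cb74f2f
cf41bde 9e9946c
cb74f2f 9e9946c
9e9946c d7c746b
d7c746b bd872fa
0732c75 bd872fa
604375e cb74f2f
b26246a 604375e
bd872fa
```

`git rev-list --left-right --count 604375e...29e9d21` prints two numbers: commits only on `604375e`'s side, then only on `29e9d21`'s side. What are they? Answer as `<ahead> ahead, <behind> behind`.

1 ahead, 1 behind

Reachable from 604375e: {604375e, 9e9946c, bd872fa, cb74f2f, d7c746b}.
Reachable from 29e9d21: {29e9d21, 9e9946c, bd872fa, cb74f2f, d7c746b}.
Only in 604375e's history (ahead): {604375e} — 1.
Only in 29e9d21's history (behind): {29e9d21} — 1.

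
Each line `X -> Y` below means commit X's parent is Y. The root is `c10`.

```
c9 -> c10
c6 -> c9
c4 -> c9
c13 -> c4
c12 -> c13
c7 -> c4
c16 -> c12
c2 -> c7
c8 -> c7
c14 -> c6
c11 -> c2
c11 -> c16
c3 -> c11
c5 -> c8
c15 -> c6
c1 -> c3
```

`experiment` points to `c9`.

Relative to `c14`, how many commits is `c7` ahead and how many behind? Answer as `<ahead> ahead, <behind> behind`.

2 ahead, 2 behind

Reachable from c7: {c10, c4, c7, c9}.
Reachable from c14: {c10, c14, c6, c9}.
Only in c7's history (ahead): {c4, c7} — 2.
Only in c14's history (behind): {c14, c6} — 2.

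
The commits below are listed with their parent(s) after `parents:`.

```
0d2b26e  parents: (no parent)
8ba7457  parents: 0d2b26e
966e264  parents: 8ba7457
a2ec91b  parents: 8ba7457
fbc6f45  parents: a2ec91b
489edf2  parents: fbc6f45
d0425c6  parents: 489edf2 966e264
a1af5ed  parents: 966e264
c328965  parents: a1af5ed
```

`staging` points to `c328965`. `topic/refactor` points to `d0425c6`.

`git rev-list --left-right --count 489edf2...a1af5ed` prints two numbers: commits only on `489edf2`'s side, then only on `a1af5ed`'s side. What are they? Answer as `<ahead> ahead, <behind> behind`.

3 ahead, 2 behind

Reachable from 489edf2: {0d2b26e, 489edf2, 8ba7457, a2ec91b, fbc6f45}.
Reachable from a1af5ed: {0d2b26e, 8ba7457, 966e264, a1af5ed}.
Only in 489edf2's history (ahead): {489edf2, a2ec91b, fbc6f45} — 3.
Only in a1af5ed's history (behind): {966e264, a1af5ed} — 2.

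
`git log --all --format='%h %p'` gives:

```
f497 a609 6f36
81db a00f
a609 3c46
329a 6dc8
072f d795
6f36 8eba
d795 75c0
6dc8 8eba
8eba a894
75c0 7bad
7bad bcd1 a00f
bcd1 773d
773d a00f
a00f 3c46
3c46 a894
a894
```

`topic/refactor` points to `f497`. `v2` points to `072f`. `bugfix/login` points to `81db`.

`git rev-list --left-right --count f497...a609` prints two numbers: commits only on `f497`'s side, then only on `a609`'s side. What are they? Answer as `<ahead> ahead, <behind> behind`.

Reachable from f497: {3c46, 6f36, 8eba, a609, a894, f497}.
Reachable from a609: {3c46, a609, a894}.
Only in f497's history (ahead): {6f36, 8eba, f497} — 3.
Only in a609's history (behind): {} — 0.

3 ahead, 0 behind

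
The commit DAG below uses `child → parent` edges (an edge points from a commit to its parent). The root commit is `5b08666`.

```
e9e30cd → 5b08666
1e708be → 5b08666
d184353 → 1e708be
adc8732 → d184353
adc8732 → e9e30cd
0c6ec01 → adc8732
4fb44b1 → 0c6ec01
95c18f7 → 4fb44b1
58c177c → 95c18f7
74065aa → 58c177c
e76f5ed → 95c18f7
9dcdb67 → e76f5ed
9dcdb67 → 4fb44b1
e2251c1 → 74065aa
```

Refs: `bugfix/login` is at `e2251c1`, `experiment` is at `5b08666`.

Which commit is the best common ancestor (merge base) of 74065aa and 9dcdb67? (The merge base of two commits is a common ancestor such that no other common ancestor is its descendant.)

Ancestors of 74065aa: {0c6ec01, 1e708be, 4fb44b1, 58c177c, 5b08666, 74065aa, 95c18f7, adc8732, d184353, e9e30cd}.
Ancestors of 9dcdb67: {0c6ec01, 1e708be, 4fb44b1, 5b08666, 95c18f7, 9dcdb67, adc8732, d184353, e76f5ed, e9e30cd}.
Common ancestors: {0c6ec01, 1e708be, 4fb44b1, 5b08666, 95c18f7, adc8732, d184353, e9e30cd}.
Among these, 95c18f7 is not an ancestor of any other common ancestor — it is the merge base.

95c18f7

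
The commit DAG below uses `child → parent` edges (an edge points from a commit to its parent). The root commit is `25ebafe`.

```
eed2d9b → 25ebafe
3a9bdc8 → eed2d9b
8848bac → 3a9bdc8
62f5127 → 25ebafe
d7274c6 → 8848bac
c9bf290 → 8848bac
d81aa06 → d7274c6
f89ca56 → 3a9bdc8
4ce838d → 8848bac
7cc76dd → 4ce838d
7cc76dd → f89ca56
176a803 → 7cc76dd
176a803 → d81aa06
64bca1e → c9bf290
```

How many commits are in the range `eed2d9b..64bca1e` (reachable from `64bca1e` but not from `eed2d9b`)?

4

Reachable from 64bca1e: {25ebafe, 3a9bdc8, 64bca1e, 8848bac, c9bf290, eed2d9b}.
Reachable from eed2d9b: {25ebafe, eed2d9b}.
In 64bca1e's history but not eed2d9b's: {3a9bdc8, 64bca1e, 8848bac, c9bf290} — 4 commits.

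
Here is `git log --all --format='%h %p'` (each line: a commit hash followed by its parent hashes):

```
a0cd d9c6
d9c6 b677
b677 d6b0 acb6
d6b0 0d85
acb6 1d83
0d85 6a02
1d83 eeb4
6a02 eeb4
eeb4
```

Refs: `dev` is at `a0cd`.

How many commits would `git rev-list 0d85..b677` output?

4

Reachable from b677: {0d85, 1d83, 6a02, acb6, b677, d6b0, eeb4}.
Reachable from 0d85: {0d85, 6a02, eeb4}.
In b677's history but not 0d85's: {1d83, acb6, b677, d6b0} — 4 commits.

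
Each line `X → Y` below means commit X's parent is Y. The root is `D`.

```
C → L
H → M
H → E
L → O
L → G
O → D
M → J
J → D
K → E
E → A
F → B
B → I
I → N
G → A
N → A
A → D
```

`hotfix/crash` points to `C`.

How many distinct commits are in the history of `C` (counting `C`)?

6

Walking parent pointers from C: reachable set = {A, C, D, G, L, O}.
That is 6 commits.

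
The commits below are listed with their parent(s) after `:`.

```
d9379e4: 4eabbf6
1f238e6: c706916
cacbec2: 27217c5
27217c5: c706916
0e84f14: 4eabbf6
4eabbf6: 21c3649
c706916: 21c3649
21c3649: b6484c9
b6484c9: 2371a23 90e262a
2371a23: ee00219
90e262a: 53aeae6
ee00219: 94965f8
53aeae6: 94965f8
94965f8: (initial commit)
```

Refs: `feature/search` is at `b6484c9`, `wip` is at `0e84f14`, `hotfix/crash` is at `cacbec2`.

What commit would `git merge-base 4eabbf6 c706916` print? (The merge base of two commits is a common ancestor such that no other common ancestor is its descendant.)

Ancestors of 4eabbf6: {21c3649, 2371a23, 4eabbf6, 53aeae6, 90e262a, 94965f8, b6484c9, ee00219}.
Ancestors of c706916: {21c3649, 2371a23, 53aeae6, 90e262a, 94965f8, b6484c9, c706916, ee00219}.
Common ancestors: {21c3649, 2371a23, 53aeae6, 90e262a, 94965f8, b6484c9, ee00219}.
Among these, 21c3649 is not an ancestor of any other common ancestor — it is the merge base.

21c3649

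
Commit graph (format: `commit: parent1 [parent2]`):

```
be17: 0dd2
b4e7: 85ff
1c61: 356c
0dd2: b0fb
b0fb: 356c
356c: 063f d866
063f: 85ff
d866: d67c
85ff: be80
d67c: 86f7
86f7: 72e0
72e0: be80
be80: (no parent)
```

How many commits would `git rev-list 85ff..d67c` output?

3

Reachable from d67c: {72e0, 86f7, be80, d67c}.
Reachable from 85ff: {85ff, be80}.
In d67c's history but not 85ff's: {72e0, 86f7, d67c} — 3 commits.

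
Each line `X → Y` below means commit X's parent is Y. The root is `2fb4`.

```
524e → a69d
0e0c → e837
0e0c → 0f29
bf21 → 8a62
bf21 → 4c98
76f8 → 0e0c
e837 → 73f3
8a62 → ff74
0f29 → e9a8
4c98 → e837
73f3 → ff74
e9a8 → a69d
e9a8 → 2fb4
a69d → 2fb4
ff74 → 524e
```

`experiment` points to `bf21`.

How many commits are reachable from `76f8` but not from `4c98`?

4

Reachable from 76f8: {0e0c, 0f29, 2fb4, 524e, 73f3, 76f8, a69d, e837, e9a8, ff74}.
Reachable from 4c98: {2fb4, 4c98, 524e, 73f3, a69d, e837, ff74}.
In 76f8's history but not 4c98's: {0e0c, 0f29, 76f8, e9a8} — 4 commits.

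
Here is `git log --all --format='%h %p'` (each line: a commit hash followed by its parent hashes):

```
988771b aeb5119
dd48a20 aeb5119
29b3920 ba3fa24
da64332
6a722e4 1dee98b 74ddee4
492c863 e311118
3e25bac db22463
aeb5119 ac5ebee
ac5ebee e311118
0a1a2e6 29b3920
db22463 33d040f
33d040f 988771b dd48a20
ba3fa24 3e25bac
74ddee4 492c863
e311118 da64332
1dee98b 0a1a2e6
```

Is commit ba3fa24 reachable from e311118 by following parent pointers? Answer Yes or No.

No

Ancestors of e311118: {da64332, e311118}.
ba3fa24 is not in that set, so it is not an ancestor of e311118.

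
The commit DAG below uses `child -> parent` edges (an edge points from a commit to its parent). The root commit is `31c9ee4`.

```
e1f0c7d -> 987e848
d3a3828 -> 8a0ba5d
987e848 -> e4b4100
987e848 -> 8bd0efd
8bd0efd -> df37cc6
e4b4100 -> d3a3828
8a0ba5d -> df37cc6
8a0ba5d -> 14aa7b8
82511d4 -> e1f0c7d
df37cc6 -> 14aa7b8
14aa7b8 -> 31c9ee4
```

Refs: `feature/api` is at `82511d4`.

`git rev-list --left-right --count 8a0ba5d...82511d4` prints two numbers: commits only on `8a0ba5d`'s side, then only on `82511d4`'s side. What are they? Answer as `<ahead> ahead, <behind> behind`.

0 ahead, 6 behind

Reachable from 8a0ba5d: {14aa7b8, 31c9ee4, 8a0ba5d, df37cc6}.
Reachable from 82511d4: {14aa7b8, 31c9ee4, 82511d4, 8a0ba5d, 8bd0efd, 987e848, d3a3828, df37cc6, e1f0c7d, e4b4100}.
Only in 8a0ba5d's history (ahead): {} — 0.
Only in 82511d4's history (behind): {82511d4, 8bd0efd, 987e848, d3a3828, e1f0c7d, e4b4100} — 6.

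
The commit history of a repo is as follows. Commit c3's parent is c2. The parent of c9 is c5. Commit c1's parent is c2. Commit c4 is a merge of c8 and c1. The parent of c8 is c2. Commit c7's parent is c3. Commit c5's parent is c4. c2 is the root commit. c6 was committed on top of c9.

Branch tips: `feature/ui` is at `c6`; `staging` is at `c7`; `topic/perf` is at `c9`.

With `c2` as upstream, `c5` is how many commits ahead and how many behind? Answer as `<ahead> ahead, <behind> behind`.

Reachable from c5: {c1, c2, c4, c5, c8}.
Reachable from c2: {c2}.
Only in c5's history (ahead): {c1, c4, c5, c8} — 4.
Only in c2's history (behind): {} — 0.

4 ahead, 0 behind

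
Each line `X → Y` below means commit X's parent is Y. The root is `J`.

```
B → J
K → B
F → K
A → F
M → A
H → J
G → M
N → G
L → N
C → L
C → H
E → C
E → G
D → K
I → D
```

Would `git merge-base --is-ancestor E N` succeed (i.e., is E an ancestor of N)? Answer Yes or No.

No

Ancestors of N: {A, B, F, G, J, K, M, N}.
E is not in that set, so it is not an ancestor of N.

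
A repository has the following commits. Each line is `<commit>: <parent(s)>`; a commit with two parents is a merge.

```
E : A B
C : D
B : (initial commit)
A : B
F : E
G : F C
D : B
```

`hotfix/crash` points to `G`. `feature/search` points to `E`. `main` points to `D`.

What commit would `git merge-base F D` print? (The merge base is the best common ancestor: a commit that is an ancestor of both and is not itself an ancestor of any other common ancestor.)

B

Ancestors of F: {A, B, E, F}.
Ancestors of D: {B, D}.
Common ancestors: {B}.
The only common ancestor is B, so it is the merge base.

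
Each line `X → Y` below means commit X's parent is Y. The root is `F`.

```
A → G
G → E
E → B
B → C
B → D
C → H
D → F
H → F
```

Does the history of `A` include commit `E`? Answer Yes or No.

Ancestors of A (commits reachable by following parents): {A, B, C, D, E, F, G, H}.
E is in that set, so it is an ancestor of A.

Yes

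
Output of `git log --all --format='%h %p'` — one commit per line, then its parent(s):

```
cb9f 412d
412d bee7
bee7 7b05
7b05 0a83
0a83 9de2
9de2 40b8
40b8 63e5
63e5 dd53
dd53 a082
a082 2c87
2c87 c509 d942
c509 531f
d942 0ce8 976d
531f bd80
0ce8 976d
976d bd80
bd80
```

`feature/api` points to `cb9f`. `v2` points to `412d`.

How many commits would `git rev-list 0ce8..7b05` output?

Reachable from 7b05: {0a83, 0ce8, 2c87, 40b8, 531f, 63e5, 7b05, 976d, 9de2, a082, bd80, c509, d942, dd53}.
Reachable from 0ce8: {0ce8, 976d, bd80}.
In 7b05's history but not 0ce8's: {0a83, 2c87, 40b8, 531f, 63e5, 7b05, 9de2, a082, c509, d942, dd53} — 11 commits.

11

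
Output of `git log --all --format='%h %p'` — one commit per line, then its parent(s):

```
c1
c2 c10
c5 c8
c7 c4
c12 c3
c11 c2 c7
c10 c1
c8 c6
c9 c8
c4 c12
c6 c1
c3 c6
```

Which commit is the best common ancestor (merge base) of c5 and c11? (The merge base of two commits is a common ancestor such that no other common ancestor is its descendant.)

c6

Ancestors of c5: {c1, c5, c6, c8}.
Ancestors of c11: {c1, c10, c11, c12, c2, c3, c4, c6, c7}.
Common ancestors: {c1, c6}.
Among these, c6 is not an ancestor of any other common ancestor — it is the merge base.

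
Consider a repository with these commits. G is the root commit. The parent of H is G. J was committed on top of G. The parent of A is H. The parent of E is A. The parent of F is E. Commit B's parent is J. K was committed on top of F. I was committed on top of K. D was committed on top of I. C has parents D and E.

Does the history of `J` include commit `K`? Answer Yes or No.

No

Ancestors of J: {G, J}.
K is not in that set, so it is not an ancestor of J.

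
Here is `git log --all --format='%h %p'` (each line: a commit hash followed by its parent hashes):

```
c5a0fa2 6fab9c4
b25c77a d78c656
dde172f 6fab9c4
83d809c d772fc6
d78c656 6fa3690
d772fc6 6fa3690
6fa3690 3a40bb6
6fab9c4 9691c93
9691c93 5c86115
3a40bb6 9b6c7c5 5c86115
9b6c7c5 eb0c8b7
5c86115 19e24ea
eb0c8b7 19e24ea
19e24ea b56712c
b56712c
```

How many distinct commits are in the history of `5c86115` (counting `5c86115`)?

Walking parent pointers from 5c86115: reachable set = {19e24ea, 5c86115, b56712c}.
That is 3 commits.

3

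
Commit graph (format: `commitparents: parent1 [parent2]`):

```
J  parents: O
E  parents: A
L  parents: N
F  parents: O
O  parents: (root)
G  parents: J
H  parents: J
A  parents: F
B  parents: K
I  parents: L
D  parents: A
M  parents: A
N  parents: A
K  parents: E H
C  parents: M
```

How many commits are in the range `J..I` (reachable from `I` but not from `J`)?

5

Reachable from I: {A, F, I, L, N, O}.
Reachable from J: {J, O}.
In I's history but not J's: {A, F, I, L, N} — 5 commits.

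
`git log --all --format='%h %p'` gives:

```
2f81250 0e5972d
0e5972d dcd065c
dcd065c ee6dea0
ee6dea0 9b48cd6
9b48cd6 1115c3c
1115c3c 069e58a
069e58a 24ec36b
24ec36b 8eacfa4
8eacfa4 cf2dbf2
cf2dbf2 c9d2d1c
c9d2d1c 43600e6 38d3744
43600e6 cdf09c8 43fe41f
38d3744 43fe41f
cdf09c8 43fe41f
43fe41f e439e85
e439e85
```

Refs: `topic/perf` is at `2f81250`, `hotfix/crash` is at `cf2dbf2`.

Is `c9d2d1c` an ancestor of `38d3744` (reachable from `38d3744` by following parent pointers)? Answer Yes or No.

No

Ancestors of 38d3744: {38d3744, 43fe41f, e439e85}.
c9d2d1c is not in that set, so it is not an ancestor of 38d3744.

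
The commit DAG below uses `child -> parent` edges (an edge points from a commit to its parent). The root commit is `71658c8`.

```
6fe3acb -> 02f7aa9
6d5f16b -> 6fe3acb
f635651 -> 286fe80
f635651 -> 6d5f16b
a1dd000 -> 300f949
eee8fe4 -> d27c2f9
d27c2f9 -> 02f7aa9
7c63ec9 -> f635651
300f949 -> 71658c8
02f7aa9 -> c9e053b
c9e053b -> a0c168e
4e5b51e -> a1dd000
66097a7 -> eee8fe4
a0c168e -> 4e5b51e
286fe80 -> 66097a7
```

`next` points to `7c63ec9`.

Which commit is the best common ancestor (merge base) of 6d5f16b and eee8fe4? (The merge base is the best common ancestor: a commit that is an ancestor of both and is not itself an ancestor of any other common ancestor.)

Ancestors of 6d5f16b: {02f7aa9, 300f949, 4e5b51e, 6d5f16b, 6fe3acb, 71658c8, a0c168e, a1dd000, c9e053b}.
Ancestors of eee8fe4: {02f7aa9, 300f949, 4e5b51e, 71658c8, a0c168e, a1dd000, c9e053b, d27c2f9, eee8fe4}.
Common ancestors: {02f7aa9, 300f949, 4e5b51e, 71658c8, a0c168e, a1dd000, c9e053b}.
Among these, 02f7aa9 is not an ancestor of any other common ancestor — it is the merge base.

02f7aa9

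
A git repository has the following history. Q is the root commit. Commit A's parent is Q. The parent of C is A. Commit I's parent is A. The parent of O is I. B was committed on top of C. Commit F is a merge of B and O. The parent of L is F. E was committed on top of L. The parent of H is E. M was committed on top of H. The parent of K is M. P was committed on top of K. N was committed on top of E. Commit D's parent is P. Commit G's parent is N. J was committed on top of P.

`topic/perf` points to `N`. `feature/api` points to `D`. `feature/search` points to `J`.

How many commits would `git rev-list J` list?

Walking parent pointers from J: reachable set = {A, B, C, E, F, H, I, J, K, L, M, O, P, Q}.
That is 14 commits.

14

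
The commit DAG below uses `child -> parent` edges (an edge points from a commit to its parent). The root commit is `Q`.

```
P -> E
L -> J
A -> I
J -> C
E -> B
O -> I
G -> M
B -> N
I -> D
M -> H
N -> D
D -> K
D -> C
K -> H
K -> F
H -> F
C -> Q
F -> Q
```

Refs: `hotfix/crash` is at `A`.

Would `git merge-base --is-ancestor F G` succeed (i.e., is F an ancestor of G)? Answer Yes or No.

Yes

Ancestors of G (commits reachable by following parents): {F, G, H, M, Q}.
F is in that set, so it is an ancestor of G.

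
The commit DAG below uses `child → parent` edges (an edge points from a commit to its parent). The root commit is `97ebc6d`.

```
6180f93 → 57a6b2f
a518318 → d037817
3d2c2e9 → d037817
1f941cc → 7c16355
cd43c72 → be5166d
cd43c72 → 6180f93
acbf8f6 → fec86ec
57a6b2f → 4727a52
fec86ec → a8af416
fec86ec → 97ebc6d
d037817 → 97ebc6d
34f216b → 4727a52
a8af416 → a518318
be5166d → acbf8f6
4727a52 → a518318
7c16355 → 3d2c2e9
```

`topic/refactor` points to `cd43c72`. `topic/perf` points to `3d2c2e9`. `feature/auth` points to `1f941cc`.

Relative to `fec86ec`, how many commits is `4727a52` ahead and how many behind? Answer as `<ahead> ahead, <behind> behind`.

1 ahead, 2 behind

Reachable from 4727a52: {4727a52, 97ebc6d, a518318, d037817}.
Reachable from fec86ec: {97ebc6d, a518318, a8af416, d037817, fec86ec}.
Only in 4727a52's history (ahead): {4727a52} — 1.
Only in fec86ec's history (behind): {a8af416, fec86ec} — 2.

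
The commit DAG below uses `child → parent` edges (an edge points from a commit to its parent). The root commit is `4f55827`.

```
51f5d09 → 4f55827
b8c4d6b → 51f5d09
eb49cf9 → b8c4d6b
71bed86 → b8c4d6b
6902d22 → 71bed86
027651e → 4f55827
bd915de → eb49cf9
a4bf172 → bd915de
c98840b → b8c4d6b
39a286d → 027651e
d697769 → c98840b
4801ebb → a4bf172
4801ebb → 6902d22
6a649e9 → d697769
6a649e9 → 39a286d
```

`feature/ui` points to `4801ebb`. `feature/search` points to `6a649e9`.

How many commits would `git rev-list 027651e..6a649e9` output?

Reachable from 6a649e9: {027651e, 39a286d, 4f55827, 51f5d09, 6a649e9, b8c4d6b, c98840b, d697769}.
Reachable from 027651e: {027651e, 4f55827}.
In 6a649e9's history but not 027651e's: {39a286d, 51f5d09, 6a649e9, b8c4d6b, c98840b, d697769} — 6 commits.

6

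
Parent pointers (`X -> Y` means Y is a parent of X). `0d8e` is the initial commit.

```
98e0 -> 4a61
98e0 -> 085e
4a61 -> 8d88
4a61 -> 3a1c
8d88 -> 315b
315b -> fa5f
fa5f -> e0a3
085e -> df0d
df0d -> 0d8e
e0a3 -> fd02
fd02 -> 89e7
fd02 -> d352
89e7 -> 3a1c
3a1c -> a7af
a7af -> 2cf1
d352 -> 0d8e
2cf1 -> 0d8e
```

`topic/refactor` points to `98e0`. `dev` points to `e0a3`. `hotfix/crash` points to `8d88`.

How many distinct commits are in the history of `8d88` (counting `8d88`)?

Walking parent pointers from 8d88: reachable set = {0d8e, 2cf1, 315b, 3a1c, 89e7, 8d88, a7af, d352, e0a3, fa5f, fd02}.
That is 11 commits.

11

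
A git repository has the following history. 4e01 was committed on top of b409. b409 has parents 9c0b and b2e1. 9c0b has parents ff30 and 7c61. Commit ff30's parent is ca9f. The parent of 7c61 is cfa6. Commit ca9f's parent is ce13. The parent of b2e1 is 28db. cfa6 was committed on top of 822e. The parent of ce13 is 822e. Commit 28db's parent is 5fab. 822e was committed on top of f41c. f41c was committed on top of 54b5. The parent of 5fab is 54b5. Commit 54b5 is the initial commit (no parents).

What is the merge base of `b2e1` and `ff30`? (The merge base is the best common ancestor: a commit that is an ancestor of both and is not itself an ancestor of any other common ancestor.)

54b5

Ancestors of b2e1: {28db, 54b5, 5fab, b2e1}.
Ancestors of ff30: {54b5, 822e, ca9f, ce13, f41c, ff30}.
Common ancestors: {54b5}.
The only common ancestor is 54b5, so it is the merge base.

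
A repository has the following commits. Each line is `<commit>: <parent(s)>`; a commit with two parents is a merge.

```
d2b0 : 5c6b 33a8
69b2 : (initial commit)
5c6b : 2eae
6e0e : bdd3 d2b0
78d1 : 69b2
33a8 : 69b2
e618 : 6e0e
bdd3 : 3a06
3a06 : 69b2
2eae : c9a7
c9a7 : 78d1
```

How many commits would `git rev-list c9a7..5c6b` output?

Reachable from 5c6b: {2eae, 5c6b, 69b2, 78d1, c9a7}.
Reachable from c9a7: {69b2, 78d1, c9a7}.
In 5c6b's history but not c9a7's: {2eae, 5c6b} — 2 commits.

2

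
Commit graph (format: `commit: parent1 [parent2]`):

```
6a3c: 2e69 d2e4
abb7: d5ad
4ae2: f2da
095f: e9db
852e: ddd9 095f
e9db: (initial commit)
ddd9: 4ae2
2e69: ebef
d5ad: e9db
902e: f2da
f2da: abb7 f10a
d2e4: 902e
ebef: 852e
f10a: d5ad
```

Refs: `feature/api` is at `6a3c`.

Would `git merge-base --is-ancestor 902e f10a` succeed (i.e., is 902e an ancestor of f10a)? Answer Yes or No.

No

Ancestors of f10a: {d5ad, e9db, f10a}.
902e is not in that set, so it is not an ancestor of f10a.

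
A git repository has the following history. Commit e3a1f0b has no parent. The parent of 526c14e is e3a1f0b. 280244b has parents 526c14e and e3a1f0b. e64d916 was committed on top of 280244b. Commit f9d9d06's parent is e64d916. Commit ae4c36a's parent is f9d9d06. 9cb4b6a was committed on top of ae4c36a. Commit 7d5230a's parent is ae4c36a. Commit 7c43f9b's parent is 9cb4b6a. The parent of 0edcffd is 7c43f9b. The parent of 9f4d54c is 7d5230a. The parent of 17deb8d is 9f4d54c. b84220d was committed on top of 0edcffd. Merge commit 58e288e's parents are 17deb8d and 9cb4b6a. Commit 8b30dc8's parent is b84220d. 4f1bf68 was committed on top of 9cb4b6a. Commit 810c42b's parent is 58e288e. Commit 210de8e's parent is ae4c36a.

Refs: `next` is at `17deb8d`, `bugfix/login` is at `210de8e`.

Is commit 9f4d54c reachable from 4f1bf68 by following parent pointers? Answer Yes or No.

Ancestors of 4f1bf68: {280244b, 4f1bf68, 526c14e, 9cb4b6a, ae4c36a, e3a1f0b, e64d916, f9d9d06}.
9f4d54c is not in that set, so it is not an ancestor of 4f1bf68.

No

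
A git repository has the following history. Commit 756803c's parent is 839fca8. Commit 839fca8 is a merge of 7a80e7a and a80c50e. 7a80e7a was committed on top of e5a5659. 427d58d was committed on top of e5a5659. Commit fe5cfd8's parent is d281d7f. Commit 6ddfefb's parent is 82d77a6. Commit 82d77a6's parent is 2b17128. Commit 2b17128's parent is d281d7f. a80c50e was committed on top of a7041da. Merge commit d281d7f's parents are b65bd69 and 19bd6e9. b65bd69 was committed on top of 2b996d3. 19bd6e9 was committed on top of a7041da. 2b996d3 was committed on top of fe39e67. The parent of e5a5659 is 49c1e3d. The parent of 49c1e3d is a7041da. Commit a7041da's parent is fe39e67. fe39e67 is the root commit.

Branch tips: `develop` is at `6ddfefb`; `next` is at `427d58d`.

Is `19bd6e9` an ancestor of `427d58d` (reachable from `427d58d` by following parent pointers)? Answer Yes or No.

No

Ancestors of 427d58d: {427d58d, 49c1e3d, a7041da, e5a5659, fe39e67}.
19bd6e9 is not in that set, so it is not an ancestor of 427d58d.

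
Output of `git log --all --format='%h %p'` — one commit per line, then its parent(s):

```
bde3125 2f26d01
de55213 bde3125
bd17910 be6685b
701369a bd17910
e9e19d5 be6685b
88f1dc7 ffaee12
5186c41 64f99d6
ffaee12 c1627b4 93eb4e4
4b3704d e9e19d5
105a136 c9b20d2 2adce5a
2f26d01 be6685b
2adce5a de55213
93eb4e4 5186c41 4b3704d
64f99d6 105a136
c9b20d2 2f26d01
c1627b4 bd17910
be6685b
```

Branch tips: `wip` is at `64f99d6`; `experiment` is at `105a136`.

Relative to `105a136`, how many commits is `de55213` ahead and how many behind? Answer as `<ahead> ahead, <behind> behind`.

0 ahead, 3 behind

Reachable from de55213: {2f26d01, bde3125, be6685b, de55213}.
Reachable from 105a136: {105a136, 2adce5a, 2f26d01, bde3125, be6685b, c9b20d2, de55213}.
Only in de55213's history (ahead): {} — 0.
Only in 105a136's history (behind): {105a136, 2adce5a, c9b20d2} — 3.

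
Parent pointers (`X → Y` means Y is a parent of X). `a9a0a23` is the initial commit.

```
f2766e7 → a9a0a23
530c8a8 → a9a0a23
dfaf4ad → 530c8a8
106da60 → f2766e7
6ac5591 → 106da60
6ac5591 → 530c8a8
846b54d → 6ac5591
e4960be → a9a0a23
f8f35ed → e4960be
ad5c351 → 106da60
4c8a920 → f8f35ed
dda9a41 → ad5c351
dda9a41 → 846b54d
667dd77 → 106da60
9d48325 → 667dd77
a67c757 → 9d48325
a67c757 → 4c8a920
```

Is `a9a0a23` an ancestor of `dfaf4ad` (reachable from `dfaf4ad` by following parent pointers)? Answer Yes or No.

Ancestors of dfaf4ad (commits reachable by following parents): {530c8a8, a9a0a23, dfaf4ad}.
a9a0a23 is in that set, so it is an ancestor of dfaf4ad.

Yes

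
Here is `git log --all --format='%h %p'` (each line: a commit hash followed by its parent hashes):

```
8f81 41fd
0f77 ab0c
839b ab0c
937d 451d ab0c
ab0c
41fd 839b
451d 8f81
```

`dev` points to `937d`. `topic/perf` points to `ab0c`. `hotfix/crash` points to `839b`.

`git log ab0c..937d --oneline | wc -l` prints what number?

5

Reachable from 937d: {41fd, 451d, 839b, 8f81, 937d, ab0c}.
Reachable from ab0c: {ab0c}.
In 937d's history but not ab0c's: {41fd, 451d, 839b, 8f81, 937d} — 5 commits.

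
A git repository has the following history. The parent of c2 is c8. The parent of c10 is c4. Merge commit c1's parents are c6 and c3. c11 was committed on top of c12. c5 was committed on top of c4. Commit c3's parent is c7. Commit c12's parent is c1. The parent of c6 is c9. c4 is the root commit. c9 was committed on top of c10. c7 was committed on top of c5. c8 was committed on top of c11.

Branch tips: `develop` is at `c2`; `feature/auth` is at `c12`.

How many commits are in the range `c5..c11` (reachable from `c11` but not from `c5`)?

Reachable from c11: {c1, c10, c11, c12, c3, c4, c5, c6, c7, c9}.
Reachable from c5: {c4, c5}.
In c11's history but not c5's: {c1, c10, c11, c12, c3, c6, c7, c9} — 8 commits.

8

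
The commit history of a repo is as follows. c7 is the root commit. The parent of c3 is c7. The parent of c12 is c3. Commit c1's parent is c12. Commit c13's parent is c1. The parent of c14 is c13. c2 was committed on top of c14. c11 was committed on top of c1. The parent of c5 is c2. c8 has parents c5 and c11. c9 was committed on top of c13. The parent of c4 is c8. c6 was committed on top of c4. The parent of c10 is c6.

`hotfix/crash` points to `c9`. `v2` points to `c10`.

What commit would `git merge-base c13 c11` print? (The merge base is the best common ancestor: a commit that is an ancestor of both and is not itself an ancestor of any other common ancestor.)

c1

Ancestors of c13: {c1, c12, c13, c3, c7}.
Ancestors of c11: {c1, c11, c12, c3, c7}.
Common ancestors: {c1, c12, c3, c7}.
Among these, c1 is not an ancestor of any other common ancestor — it is the merge base.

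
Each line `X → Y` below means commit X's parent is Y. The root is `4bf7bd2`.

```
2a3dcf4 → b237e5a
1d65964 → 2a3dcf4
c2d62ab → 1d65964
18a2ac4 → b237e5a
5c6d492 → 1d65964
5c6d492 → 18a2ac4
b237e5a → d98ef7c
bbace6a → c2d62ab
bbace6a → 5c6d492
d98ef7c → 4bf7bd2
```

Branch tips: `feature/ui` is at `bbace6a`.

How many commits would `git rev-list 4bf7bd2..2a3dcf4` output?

Reachable from 2a3dcf4: {2a3dcf4, 4bf7bd2, b237e5a, d98ef7c}.
Reachable from 4bf7bd2: {4bf7bd2}.
In 2a3dcf4's history but not 4bf7bd2's: {2a3dcf4, b237e5a, d98ef7c} — 3 commits.

3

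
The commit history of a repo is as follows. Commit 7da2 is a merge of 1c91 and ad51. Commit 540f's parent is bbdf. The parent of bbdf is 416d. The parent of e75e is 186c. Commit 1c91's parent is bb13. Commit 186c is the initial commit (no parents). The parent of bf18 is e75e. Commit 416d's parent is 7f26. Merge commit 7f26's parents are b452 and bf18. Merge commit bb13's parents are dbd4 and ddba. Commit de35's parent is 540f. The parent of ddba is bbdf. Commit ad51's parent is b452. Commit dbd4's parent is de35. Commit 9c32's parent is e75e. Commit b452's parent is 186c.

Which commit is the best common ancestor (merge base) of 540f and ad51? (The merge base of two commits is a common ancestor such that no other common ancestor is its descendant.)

Ancestors of 540f: {186c, 416d, 540f, 7f26, b452, bbdf, bf18, e75e}.
Ancestors of ad51: {186c, ad51, b452}.
Common ancestors: {186c, b452}.
Among these, b452 is not an ancestor of any other common ancestor — it is the merge base.

b452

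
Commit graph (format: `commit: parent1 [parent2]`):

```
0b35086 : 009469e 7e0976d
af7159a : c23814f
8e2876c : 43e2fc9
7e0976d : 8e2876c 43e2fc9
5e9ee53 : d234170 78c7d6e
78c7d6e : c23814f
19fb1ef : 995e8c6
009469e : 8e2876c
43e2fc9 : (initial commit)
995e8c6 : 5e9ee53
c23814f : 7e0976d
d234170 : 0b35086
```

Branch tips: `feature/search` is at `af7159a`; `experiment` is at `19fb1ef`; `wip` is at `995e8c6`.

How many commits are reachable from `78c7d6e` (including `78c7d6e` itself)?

5

Walking parent pointers from 78c7d6e: reachable set = {43e2fc9, 78c7d6e, 7e0976d, 8e2876c, c23814f}.
That is 5 commits.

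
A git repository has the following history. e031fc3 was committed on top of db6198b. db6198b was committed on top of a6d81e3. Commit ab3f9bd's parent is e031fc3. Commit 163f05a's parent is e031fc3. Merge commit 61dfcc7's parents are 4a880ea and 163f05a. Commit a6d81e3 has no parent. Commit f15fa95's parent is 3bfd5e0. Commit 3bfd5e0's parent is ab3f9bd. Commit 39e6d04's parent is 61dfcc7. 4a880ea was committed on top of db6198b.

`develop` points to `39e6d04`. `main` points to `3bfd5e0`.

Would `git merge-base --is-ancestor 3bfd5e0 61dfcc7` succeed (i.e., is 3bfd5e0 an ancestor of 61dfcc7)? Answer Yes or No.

Ancestors of 61dfcc7: {163f05a, 4a880ea, 61dfcc7, a6d81e3, db6198b, e031fc3}.
3bfd5e0 is not in that set, so it is not an ancestor of 61dfcc7.

No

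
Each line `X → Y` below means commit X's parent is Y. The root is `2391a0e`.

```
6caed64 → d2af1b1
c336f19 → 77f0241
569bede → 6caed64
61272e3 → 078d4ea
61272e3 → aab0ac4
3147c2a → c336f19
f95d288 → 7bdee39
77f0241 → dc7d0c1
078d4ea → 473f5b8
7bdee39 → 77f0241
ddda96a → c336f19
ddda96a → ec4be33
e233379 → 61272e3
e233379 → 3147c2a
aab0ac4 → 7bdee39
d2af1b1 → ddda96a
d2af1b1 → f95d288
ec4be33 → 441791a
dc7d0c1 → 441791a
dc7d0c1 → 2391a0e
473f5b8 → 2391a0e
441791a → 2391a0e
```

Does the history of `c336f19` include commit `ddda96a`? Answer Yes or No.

Ancestors of c336f19: {2391a0e, 441791a, 77f0241, c336f19, dc7d0c1}.
ddda96a is not in that set, so it is not an ancestor of c336f19.

No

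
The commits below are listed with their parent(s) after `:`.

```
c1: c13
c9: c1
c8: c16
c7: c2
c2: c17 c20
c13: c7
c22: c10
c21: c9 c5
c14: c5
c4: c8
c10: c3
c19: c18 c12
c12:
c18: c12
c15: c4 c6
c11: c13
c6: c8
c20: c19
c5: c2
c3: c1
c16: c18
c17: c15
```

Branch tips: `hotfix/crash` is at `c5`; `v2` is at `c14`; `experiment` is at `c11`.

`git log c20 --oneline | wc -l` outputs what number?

Walking parent pointers from c20: reachable set = {c12, c18, c19, c20}.
That is 4 commits.

4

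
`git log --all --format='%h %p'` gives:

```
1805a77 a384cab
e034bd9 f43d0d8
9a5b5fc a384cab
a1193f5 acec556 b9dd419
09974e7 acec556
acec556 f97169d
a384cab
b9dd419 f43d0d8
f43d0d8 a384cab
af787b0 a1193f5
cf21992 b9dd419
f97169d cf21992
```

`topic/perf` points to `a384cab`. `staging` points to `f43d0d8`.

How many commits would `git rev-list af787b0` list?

Walking parent pointers from af787b0: reachable set = {a1193f5, a384cab, acec556, af787b0, b9dd419, cf21992, f43d0d8, f97169d}.
That is 8 commits.

8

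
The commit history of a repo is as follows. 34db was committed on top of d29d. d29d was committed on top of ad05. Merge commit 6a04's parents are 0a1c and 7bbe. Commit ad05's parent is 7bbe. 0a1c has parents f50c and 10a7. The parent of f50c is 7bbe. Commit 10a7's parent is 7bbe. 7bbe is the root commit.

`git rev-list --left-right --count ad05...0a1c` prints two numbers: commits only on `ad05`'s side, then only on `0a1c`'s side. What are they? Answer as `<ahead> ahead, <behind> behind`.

Reachable from ad05: {7bbe, ad05}.
Reachable from 0a1c: {0a1c, 10a7, 7bbe, f50c}.
Only in ad05's history (ahead): {ad05} — 1.
Only in 0a1c's history (behind): {0a1c, 10a7, f50c} — 3.

1 ahead, 3 behind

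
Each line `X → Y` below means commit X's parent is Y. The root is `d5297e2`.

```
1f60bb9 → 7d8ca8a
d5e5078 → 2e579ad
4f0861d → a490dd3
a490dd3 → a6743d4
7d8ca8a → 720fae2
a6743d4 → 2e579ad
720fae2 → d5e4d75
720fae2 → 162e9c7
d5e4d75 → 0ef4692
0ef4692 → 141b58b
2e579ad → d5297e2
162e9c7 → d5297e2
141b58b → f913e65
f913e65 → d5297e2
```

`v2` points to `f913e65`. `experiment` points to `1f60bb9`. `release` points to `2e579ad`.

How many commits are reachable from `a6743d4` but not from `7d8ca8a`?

2

Reachable from a6743d4: {2e579ad, a6743d4, d5297e2}.
Reachable from 7d8ca8a: {0ef4692, 141b58b, 162e9c7, 720fae2, 7d8ca8a, d5297e2, d5e4d75, f913e65}.
In a6743d4's history but not 7d8ca8a's: {2e579ad, a6743d4} — 2 commits.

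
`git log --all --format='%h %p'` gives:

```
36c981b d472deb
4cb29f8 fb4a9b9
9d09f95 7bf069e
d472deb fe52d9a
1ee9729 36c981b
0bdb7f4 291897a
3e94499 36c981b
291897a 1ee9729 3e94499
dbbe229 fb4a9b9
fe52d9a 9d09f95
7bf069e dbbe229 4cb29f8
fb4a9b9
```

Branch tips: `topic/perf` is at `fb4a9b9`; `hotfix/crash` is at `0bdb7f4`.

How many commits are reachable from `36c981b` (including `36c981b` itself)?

Walking parent pointers from 36c981b: reachable set = {36c981b, 4cb29f8, 7bf069e, 9d09f95, d472deb, dbbe229, fb4a9b9, fe52d9a}.
That is 8 commits.

8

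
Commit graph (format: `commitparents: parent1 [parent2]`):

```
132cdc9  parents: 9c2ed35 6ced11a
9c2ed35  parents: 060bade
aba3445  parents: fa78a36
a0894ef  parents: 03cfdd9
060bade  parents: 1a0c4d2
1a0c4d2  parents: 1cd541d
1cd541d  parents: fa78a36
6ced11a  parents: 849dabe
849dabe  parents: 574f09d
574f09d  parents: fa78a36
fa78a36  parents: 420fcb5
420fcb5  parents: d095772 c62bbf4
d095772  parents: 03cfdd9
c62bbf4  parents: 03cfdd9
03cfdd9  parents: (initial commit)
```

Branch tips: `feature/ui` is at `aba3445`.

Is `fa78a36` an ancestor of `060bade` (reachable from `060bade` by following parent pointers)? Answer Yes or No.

Ancestors of 060bade (commits reachable by following parents): {03cfdd9, 060bade, 1a0c4d2, 1cd541d, 420fcb5, c62bbf4, d095772, fa78a36}.
fa78a36 is in that set, so it is an ancestor of 060bade.

Yes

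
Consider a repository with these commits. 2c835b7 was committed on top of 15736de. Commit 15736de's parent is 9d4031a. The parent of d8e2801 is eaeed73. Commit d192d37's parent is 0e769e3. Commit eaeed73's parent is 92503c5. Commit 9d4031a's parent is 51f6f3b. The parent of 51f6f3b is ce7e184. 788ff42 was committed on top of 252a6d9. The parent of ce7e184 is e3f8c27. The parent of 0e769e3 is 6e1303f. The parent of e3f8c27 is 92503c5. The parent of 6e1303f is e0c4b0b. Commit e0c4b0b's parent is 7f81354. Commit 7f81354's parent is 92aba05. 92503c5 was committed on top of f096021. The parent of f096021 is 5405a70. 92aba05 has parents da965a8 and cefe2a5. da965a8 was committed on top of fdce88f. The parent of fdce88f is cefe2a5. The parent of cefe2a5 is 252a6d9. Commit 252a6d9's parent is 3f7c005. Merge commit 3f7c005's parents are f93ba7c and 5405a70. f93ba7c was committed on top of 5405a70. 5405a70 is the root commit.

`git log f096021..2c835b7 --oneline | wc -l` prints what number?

Reachable from 2c835b7: {15736de, 2c835b7, 51f6f3b, 5405a70, 92503c5, 9d4031a, ce7e184, e3f8c27, f096021}.
Reachable from f096021: {5405a70, f096021}.
In 2c835b7's history but not f096021's: {15736de, 2c835b7, 51f6f3b, 92503c5, 9d4031a, ce7e184, e3f8c27} — 7 commits.

7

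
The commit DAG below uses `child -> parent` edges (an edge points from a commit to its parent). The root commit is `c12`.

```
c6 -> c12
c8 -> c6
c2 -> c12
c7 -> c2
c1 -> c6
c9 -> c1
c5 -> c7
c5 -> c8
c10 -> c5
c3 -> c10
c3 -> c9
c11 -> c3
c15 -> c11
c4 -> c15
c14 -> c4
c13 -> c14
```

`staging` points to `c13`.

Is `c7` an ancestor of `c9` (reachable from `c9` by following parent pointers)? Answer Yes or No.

Ancestors of c9: {c1, c12, c6, c9}.
c7 is not in that set, so it is not an ancestor of c9.

No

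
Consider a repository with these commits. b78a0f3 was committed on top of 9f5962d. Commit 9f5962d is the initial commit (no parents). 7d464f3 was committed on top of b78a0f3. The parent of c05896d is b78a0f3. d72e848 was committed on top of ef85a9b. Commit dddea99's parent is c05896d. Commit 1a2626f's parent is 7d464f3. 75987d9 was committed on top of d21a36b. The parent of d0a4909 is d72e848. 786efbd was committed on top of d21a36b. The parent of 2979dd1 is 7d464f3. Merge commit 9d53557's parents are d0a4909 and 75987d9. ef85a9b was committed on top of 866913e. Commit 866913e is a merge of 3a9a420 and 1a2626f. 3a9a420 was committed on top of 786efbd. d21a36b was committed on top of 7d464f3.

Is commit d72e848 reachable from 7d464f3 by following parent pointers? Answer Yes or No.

Ancestors of 7d464f3: {7d464f3, 9f5962d, b78a0f3}.
d72e848 is not in that set, so it is not an ancestor of 7d464f3.

No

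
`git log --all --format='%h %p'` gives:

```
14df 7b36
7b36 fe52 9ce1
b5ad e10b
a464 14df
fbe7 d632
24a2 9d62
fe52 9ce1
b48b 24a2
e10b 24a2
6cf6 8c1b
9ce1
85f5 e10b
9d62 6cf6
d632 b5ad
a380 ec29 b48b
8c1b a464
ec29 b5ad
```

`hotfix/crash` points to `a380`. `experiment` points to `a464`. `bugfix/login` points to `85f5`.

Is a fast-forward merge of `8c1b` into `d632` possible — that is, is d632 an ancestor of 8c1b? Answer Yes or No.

No

A fast-forward from d632 to 8c1b is possible iff d632 is an ancestor of 8c1b.
Ancestors of 8c1b: {14df, 7b36, 8c1b, 9ce1, a464, fe52}.
d632 is not among them, so fast-forward is not possible.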